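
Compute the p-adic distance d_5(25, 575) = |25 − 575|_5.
d_5(25, 575) = 1/25

Step 1 — x − y = 25 − 575 = -550. Step 2 — v_5(-550) = 2 (factor: -550 = −(5^2 · 22); the sign does not affect v_p). Step 3 — |x − y|_5 = 5^{-2} = 1/25.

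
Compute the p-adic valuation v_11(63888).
v_11(63888) = 3

v_11(n) is the largest exponent k such that 11^k divides n. Factor out: 63888 = 11^3 · 48. (Sign doesn't affect v_p.) So v_11(63888) = 3.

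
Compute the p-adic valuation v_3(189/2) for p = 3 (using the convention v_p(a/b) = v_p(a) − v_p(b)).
v_3(189/2) = 3

Factor powers of 3 from the numerator and denominator of the reduced fraction: 189 = 3^3 · 7 and 2 = 3^0 · 2. Apply v_p(a/b) = v_p(a) − v_p(b): v_3(189/2) = 3 − 0 = 3.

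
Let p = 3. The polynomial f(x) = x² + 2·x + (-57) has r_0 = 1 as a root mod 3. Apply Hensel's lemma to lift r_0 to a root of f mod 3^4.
r_3 = 55 (mod 81)

Hensel: r_{i+1} = r_i − f(r_i)·(f′(r_i))^{-1} mod 3^{i+2}, f′(x) = 2x + 2. Iterate:
  r_0 = 1 (mod 3)
  r_1 = 1 (mod 9)
  r_2 = 1 (mod 27)
  r_3 = 55 (mod 81)
Final: r = 55 satisfies f(r) ≡ 0 mod 3^4.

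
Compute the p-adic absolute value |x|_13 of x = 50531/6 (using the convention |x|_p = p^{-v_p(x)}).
|50531/6|_13 = 1/2197

Step 1 — compute v_13(x) by factoring powers of 13 out of the numerator and denominator: v_13(50531/6) = 3. Step 2 — apply |x|_p = p^{-v_p(x)} = 13^{-3} = 1/2197.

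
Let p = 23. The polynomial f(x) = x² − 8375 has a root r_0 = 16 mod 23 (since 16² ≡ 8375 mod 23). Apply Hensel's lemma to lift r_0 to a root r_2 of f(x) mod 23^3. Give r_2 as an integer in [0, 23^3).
r_2 = 3857 (mod 12167)

Hensel's recurrence: r_{i+1} = r_i − f(r_i)·(f′(r_i))^{-1} mod 23^{i+2}, with f′(x) = 2x. Iterate:
  r_0 = 16 (mod 23)
  r_1 = 154 (mod 529)
  r_2 = 3857 (mod 12167)
Final: r_2 = 3857, and one checks f(r_2) ≡ 0 mod 23^3.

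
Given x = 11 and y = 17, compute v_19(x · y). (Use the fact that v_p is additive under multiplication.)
v_19(187) = 0

v_p(x) = 0 (factor: 11 = 19^0 · 11); v_p(y) = 0 (factor: 17 = 19^0 · 17). Additivity: v_p(xy) = v_p(x) + v_p(y) = 0 + 0 = 0. (Direct check: xy = 187 = 19^0 · (187).)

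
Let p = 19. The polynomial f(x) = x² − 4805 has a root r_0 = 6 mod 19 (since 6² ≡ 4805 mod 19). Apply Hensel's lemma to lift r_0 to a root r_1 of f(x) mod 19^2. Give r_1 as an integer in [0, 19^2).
r_1 = 253 (mod 361)

Hensel's recurrence: r_{i+1} = r_i − f(r_i)·(f′(r_i))^{-1} mod 19^{i+2}, with f′(x) = 2x. Iterate:
  r_0 = 6 (mod 19)
  r_1 = 253 (mod 361)
Final: r_1 = 253, and one checks f(r_1) ≡ 0 mod 19^2.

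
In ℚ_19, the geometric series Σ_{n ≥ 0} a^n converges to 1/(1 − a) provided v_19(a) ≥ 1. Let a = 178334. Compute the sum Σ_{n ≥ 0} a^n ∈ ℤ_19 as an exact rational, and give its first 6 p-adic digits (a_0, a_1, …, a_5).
Σ a^n = 1/(1 − a) = -1/178333;  first 6 digits = (1, 0, 0, 7, 1, 0)

v_19(a) = 3 ≥ 1, so the series converges in ℤ_19 to 1/(1 − a) = 1/(1 − 178334) = -1/178333. Expand this rational in ℤ_19: compute digits iteratively via d_i = x_i mod 19, x_{i+1} = (x_i − d_i)/19. The first 6 digits are (1, 0, 0, 7, 1, 0).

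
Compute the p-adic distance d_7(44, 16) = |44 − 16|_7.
d_7(44, 16) = 1/7

Step 1 — x − y = 44 − 16 = 28. Step 2 — v_7(28) = 1 (factor: 28 = (7^1 · 4); the sign does not affect v_p). Step 3 — |x − y|_7 = 7^{-1} = 1/7.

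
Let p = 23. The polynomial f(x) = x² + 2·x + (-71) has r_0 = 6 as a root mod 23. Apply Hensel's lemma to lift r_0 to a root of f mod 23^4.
r_3 = 96399 (mod 279841)

Hensel: r_{i+1} = r_i − f(r_i)·(f′(r_i))^{-1} mod 23^{i+2}, f′(x) = 2x + 2. Iterate:
  r_0 = 6 (mod 23)
  r_1 = 121 (mod 529)
  r_2 = 11230 (mod 12167)
  r_3 = 96399 (mod 279841)
Final: r = 96399 satisfies f(r) ≡ 0 mod 23^4.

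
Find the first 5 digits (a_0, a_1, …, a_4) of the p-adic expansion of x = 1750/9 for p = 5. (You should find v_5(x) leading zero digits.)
(a_0, …, a_4) = (0, 0, 0, 1, 4)

v_5(1750/9) = 3, so a_0 = ... = a_2 = 0. Factor out: x = 5^3 · u with u = 14/9 a unit in ℤ_5. Expand u iteratively via a_{v+i} = u_i mod 5, u_{i+1} = (u_i − a_{v+i})/5:
  u_0 = 14/9;  a_3 = 1;  u_1 = (u_0 − 1)/5 = 1/9
  u_1 = 1/9;  a_4 = 4;  u_2 = (u_1 − 4)/5 = -7/9
Digits: (0, 0, 0, 1, 4).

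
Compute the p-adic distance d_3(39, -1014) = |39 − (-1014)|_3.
d_3(39, -1014) = 1/81

Step 1 — x − y = 39 − (-1014) = 1053. Step 2 — v_3(1053) = 4 (factor: 1053 = (3^4 · 13); the sign does not affect v_p). Step 3 — |x − y|_3 = 3^{-4} = 1/81.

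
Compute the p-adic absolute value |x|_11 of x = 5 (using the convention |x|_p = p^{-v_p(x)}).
|5|_11 = 1

Step 1 — compute v_11(x) by factoring powers of 11 out of the numerator and denominator: v_11(5) = 0. Step 2 — apply |x|_p = p^{-v_p(x)} = 11^{0} = 1.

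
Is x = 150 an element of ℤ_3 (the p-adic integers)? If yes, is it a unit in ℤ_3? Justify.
x ∈ ℤ_3 but not a unit; v_3(x) = 1 > 0

ℤ_3 = {x ∈ ℚ_3 : v_3(x) ≥ 0} and ℤ_3^× = {x ∈ ℤ_3 : v_3(x) = 0}. Here v_3(150) = v_3(num) − v_3(den) = 1; compare against these criteria.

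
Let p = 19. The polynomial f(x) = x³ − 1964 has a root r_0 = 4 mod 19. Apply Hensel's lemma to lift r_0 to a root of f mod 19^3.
r_2 = 4165 (mod 6859)

Hensel: r_{i+1} = r_i − f(r_i)/f′(r_i) mod 19^{i+2}, where f′(x) = 3x². Iterate:
  r_0 = 4 (mod 19)
  r_1 = 194 (mod 361)
  r_2 = 4165 (mod 6859)
Final: r = 4165 with f(r) ≡ 0 mod 19^3.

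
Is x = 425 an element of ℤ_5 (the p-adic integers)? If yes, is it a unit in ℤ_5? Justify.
x ∈ ℤ_5 but not a unit; v_5(x) = 2 > 0

ℤ_5 = {x ∈ ℚ_5 : v_5(x) ≥ 0} and ℤ_5^× = {x ∈ ℤ_5 : v_5(x) = 0}. Here v_5(425) = v_5(num) − v_5(den) = 2; compare against these criteria.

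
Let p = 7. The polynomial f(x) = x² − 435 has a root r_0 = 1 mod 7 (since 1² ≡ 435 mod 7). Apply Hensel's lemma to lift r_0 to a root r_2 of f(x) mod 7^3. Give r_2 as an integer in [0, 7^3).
r_2 = 169 (mod 343)

Hensel's recurrence: r_{i+1} = r_i − f(r_i)·(f′(r_i))^{-1} mod 7^{i+2}, with f′(x) = 2x. Iterate:
  r_0 = 1 (mod 7)
  r_1 = 22 (mod 49)
  r_2 = 169 (mod 343)
Final: r_2 = 169, and one checks f(r_2) ≡ 0 mod 7^3.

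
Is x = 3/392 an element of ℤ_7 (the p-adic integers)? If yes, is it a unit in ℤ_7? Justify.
x ∉ ℤ_7 (v_7(x) = -2 < 0)

ℤ_7 = {x ∈ ℚ_7 : v_7(x) ≥ 0} and ℤ_7^× = {x ∈ ℤ_7 : v_7(x) = 0}. Here v_7(3/392) = v_7(num) − v_7(den) = -2; compare against these criteria.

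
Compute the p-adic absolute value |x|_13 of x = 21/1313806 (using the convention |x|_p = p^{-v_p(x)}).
|21/1313806|_13 = 28561

Step 1 — compute v_13(x) by factoring powers of 13 out of the numerator and denominator: v_13(21/1313806) = -4. Step 2 — apply |x|_p = p^{-v_p(x)} = 13^{4} = 28561.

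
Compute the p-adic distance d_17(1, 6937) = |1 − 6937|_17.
d_17(1, 6937) = 1/289

Step 1 — x − y = 1 − 6937 = -6936. Step 2 — v_17(-6936) = 2 (factor: -6936 = −(17^2 · 24); the sign does not affect v_p). Step 3 — |x − y|_17 = 17^{-2} = 1/289.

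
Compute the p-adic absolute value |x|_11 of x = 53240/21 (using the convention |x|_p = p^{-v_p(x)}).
|53240/21|_11 = 1/1331

Step 1 — compute v_11(x) by factoring powers of 11 out of the numerator and denominator: v_11(53240/21) = 3. Step 2 — apply |x|_p = p^{-v_p(x)} = 11^{-3} = 1/1331.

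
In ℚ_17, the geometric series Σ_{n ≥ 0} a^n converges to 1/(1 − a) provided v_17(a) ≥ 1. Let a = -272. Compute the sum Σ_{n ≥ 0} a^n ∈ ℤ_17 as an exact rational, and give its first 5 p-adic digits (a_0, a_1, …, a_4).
Σ a^n = 1/(1 − a) = 1/273;  first 5 digits = (1, 1, 0, 16, 15)

v_17(a) = 1 ≥ 1, so the series converges in ℤ_17 to 1/(1 − a) = 1/(1 − (-272)) = 1/273. Expand this rational in ℤ_17: compute digits iteratively via d_i = x_i mod 17, x_{i+1} = (x_i − d_i)/17. The first 5 digits are (1, 1, 0, 16, 15).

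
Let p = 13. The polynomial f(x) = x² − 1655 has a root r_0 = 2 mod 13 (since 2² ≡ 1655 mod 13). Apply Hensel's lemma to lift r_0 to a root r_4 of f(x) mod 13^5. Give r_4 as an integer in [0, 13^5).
r_4 = 101350 (mod 371293)

Hensel's recurrence: r_{i+1} = r_i − f(r_i)·(f′(r_i))^{-1} mod 13^{i+2}, with f′(x) = 2x. Iterate:
  r_0 = 2 (mod 13)
  r_1 = 119 (mod 169)
  r_2 = 288 (mod 2197)
  r_3 = 15667 (mod 28561)
  r_4 = 101350 (mod 371293)
Final: r_4 = 101350, and one checks f(r_4) ≡ 0 mod 13^5.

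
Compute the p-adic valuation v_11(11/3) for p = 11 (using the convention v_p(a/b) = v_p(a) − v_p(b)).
v_11(11/3) = 1

Factor powers of 11 from the numerator and denominator of the reduced fraction: 11 = 11^1 · 1 and 3 = 11^0 · 3. Apply v_p(a/b) = v_p(a) − v_p(b): v_11(11/3) = 1 − 0 = 1.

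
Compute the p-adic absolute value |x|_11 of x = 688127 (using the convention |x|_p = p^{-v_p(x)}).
|688127|_11 = 1/14641

Step 1 — compute v_11(x) by factoring powers of 11 out of the numerator and denominator: v_11(688127) = 4. Step 2 — apply |x|_p = p^{-v_p(x)} = 11^{-4} = 1/14641.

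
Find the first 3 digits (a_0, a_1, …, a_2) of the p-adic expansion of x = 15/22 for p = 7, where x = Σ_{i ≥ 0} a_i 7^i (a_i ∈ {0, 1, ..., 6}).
(a_0, …, a_2) = (1, 6, 2)

v_7(15/22) = 0 (numerator and denominator both coprime to 7), so x ∈ ℤ_7^×. Compute digits iteratively via a_i = x_i mod 7, x_{i+1} = (x_i − a_i)/7, with x_0 = x:
  x_0 = 15/22;  a_0 = 1;  x_1 = (x_0 − 1)/7 = -1/22
  x_1 = -1/22;  a_1 = 6;  x_2 = (x_1 − 6)/7 = -19/22
  x_2 = -19/22;  a_2 = 2;  x_3 = (x_2 − 2)/7 = -9/22
Digits: (1, 6, 2).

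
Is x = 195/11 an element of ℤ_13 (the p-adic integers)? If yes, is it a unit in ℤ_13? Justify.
x ∈ ℤ_13 but not a unit; v_13(x) = 1 > 0

ℤ_13 = {x ∈ ℚ_13 : v_13(x) ≥ 0} and ℤ_13^× = {x ∈ ℤ_13 : v_13(x) = 0}. Here v_13(195/11) = v_13(num) − v_13(den) = 1; compare against these criteria.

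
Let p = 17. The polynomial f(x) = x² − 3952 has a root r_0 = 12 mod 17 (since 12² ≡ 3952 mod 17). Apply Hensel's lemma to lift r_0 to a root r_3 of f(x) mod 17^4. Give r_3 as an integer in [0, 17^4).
r_3 = 7492 (mod 83521)

Hensel's recurrence: r_{i+1} = r_i − f(r_i)·(f′(r_i))^{-1} mod 17^{i+2}, with f′(x) = 2x. Iterate:
  r_0 = 12 (mod 17)
  r_1 = 267 (mod 289)
  r_2 = 2579 (mod 4913)
  r_3 = 7492 (mod 83521)
Final: r_3 = 7492, and one checks f(r_3) ≡ 0 mod 17^4.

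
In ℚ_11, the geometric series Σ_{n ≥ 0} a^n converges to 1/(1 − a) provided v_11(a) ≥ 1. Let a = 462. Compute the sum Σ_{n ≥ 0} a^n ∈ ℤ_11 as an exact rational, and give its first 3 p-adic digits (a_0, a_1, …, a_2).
Σ a^n = 1/(1 − a) = -1/461;  first 3 digits = (1, 9, 7)

v_11(a) = 1 ≥ 1, so the series converges in ℤ_11 to 1/(1 − a) = 1/(1 − 462) = -1/461. Expand this rational in ℤ_11: compute digits iteratively via d_i = x_i mod 11, x_{i+1} = (x_i − d_i)/11. The first 3 digits are (1, 9, 7).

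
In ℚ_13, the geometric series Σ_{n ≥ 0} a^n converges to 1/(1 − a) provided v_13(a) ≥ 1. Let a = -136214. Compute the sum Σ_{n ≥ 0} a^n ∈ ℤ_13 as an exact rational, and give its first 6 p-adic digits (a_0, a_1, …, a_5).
Σ a^n = 1/(1 − a) = 1/136215;  first 6 digits = (1, 0, 0, 3, 8, 12)

v_13(a) = 3 ≥ 1, so the series converges in ℤ_13 to 1/(1 − a) = 1/(1 − (-136214)) = 1/136215. Expand this rational in ℤ_13: compute digits iteratively via d_i = x_i mod 13, x_{i+1} = (x_i − d_i)/13. The first 6 digits are (1, 0, 0, 3, 8, 12).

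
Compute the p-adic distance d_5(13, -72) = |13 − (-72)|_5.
d_5(13, -72) = 1/5

Step 1 — x − y = 13 − (-72) = 85. Step 2 — v_5(85) = 1 (factor: 85 = (5^1 · 17); the sign does not affect v_p). Step 3 — |x − y|_5 = 5^{-1} = 1/5.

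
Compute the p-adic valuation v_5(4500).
v_5(4500) = 3

v_5(n) is the largest exponent k such that 5^k divides n. Factor out: 4500 = 5^3 · 36. (Sign doesn't affect v_p.) So v_5(4500) = 3.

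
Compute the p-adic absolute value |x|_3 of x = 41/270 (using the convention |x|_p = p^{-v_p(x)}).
|41/270|_3 = 27

Step 1 — compute v_3(x) by factoring powers of 3 out of the numerator and denominator: v_3(41/270) = -3. Step 2 — apply |x|_p = p^{-v_p(x)} = 3^{3} = 27.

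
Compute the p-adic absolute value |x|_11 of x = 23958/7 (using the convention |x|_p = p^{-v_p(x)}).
|23958/7|_11 = 1/1331

Step 1 — compute v_11(x) by factoring powers of 11 out of the numerator and denominator: v_11(23958/7) = 3. Step 2 — apply |x|_p = p^{-v_p(x)} = 11^{-3} = 1/1331.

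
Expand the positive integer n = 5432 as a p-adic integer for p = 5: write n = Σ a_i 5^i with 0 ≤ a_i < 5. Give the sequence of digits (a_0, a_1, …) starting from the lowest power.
(a_0, a_1, …) = (2, 1, 2, 3, 3, 1)

Repeated division by 5 gives the digits low-to-high: 5432 = 2 + 1·5^1 + 2·5^2 + 3·5^3 + 3·5^4 + 1·5^5. Digit sequence: (2, 1, 2, 3, 3, 1).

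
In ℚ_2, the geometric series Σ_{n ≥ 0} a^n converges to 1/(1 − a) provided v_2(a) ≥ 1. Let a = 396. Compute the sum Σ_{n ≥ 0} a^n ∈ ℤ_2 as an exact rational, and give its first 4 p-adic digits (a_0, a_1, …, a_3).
Σ a^n = 1/(1 − a) = -1/395;  first 4 digits = (1, 0, 1, 1)

v_2(a) = 2 ≥ 1, so the series converges in ℤ_2 to 1/(1 − a) = 1/(1 − 396) = -1/395. Expand this rational in ℤ_2: compute digits iteratively via d_i = x_i mod 2, x_{i+1} = (x_i − d_i)/2. The first 4 digits are (1, 0, 1, 1).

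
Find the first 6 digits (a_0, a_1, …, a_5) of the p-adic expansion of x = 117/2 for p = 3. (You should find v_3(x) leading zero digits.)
(a_0, …, a_5) = (0, 0, 2, 0, 2, 1)

v_3(117/2) = 2, so a_0 = ... = a_1 = 0. Factor out: x = 3^2 · u with u = 13/2 a unit in ℤ_3. Expand u iteratively via a_{v+i} = u_i mod 3, u_{i+1} = (u_i − a_{v+i})/3:
  u_0 = 13/2;  a_2 = 2;  u_1 = (u_0 − 2)/3 = 3/2
  u_1 = 3/2;  a_3 = 0;  u_2 = (u_1 − 0)/3 = 1/2
  u_2 = 1/2;  a_4 = 2;  u_3 = (u_2 − 2)/3 = -1/2
  u_3 = -1/2;  a_5 = 1;  u_4 = (u_3 − 1)/3 = -1/2
Digits: (0, 0, 2, 0, 2, 1).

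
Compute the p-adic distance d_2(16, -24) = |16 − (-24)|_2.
d_2(16, -24) = 1/8

Step 1 — x − y = 16 − (-24) = 40. Step 2 — v_2(40) = 3 (factor: 40 = (2^3 · 5); the sign does not affect v_p). Step 3 — |x − y|_2 = 2^{-3} = 1/8.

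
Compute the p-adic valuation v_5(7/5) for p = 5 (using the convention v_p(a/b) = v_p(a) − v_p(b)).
v_5(7/5) = -1

Factor powers of 5 from the numerator and denominator of the reduced fraction: 7 = 5^0 · 7 and 5 = 5^1 · 1. Apply v_p(a/b) = v_p(a) − v_p(b): v_5(7/5) = 0 − 1 = -1.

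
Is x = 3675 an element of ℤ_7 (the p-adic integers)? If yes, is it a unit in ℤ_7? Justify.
x ∈ ℤ_7 but not a unit; v_7(x) = 2 > 0

ℤ_7 = {x ∈ ℚ_7 : v_7(x) ≥ 0} and ℤ_7^× = {x ∈ ℤ_7 : v_7(x) = 0}. Here v_7(3675) = v_7(num) − v_7(den) = 2; compare against these criteria.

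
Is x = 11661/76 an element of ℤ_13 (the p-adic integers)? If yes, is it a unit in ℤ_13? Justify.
x ∈ ℤ_13 but not a unit; v_13(x) = 2 > 0

ℤ_13 = {x ∈ ℚ_13 : v_13(x) ≥ 0} and ℤ_13^× = {x ∈ ℤ_13 : v_13(x) = 0}. Here v_13(11661/76) = v_13(num) − v_13(den) = 2; compare against these criteria.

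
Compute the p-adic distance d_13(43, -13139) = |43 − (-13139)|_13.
d_13(43, -13139) = 1/2197

Step 1 — x − y = 43 − (-13139) = 13182. Step 2 — v_13(13182) = 3 (factor: 13182 = (13^3 · 6); the sign does not affect v_p). Step 3 — |x − y|_13 = 13^{-3} = 1/2197.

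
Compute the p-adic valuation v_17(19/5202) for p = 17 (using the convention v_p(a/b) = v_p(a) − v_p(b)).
v_17(19/5202) = -2

Factor powers of 17 from the numerator and denominator of the reduced fraction: 19 = 17^0 · 19 and 5202 = 17^2 · 18. Apply v_p(a/b) = v_p(a) − v_p(b): v_17(19/5202) = 0 − 2 = -2.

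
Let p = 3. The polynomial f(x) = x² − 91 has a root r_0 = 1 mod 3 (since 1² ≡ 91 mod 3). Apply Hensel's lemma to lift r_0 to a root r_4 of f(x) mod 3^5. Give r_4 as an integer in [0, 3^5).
r_4 = 127 (mod 243)

Hensel's recurrence: r_{i+1} = r_i − f(r_i)·(f′(r_i))^{-1} mod 3^{i+2}, with f′(x) = 2x. Iterate:
  r_0 = 1 (mod 3)
  r_1 = 1 (mod 9)
  r_2 = 19 (mod 27)
  r_3 = 46 (mod 81)
  r_4 = 127 (mod 243)
Final: r_4 = 127, and one checks f(r_4) ≡ 0 mod 3^5.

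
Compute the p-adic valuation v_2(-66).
v_2(-66) = 1

v_2(n) is the largest exponent k such that 2^k divides n. Factor out: -66 = -2^1 · 33. (Sign doesn't affect v_p.) So v_2(-66) = 1.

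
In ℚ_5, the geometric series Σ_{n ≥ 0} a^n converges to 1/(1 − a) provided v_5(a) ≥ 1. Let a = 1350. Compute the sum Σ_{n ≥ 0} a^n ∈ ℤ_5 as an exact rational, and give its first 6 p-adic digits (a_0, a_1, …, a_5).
Σ a^n = 1/(1 − a) = -1/1349;  first 6 digits = (1, 0, 4, 0, 3, 3)

v_5(a) = 2 ≥ 1, so the series converges in ℤ_5 to 1/(1 − a) = 1/(1 − 1350) = -1/1349. Expand this rational in ℤ_5: compute digits iteratively via d_i = x_i mod 5, x_{i+1} = (x_i − d_i)/5. The first 6 digits are (1, 0, 4, 0, 3, 3).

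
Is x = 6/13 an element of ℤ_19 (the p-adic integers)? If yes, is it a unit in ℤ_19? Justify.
x ∈ ℤ_19^× (unit); v_19(x) = 0

ℤ_19 = {x ∈ ℚ_19 : v_19(x) ≥ 0} and ℤ_19^× = {x ∈ ℤ_19 : v_19(x) = 0}. Here v_19(6/13) = v_19(num) − v_19(den) = 0; compare against these criteria.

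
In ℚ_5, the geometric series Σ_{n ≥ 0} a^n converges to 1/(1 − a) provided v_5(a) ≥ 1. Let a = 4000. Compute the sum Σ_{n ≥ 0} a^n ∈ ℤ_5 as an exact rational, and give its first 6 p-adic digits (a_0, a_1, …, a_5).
Σ a^n = 1/(1 − a) = -1/3999;  first 6 digits = (1, 0, 0, 2, 1, 1)

v_5(a) = 3 ≥ 1, so the series converges in ℤ_5 to 1/(1 − a) = 1/(1 − 4000) = -1/3999. Expand this rational in ℤ_5: compute digits iteratively via d_i = x_i mod 5, x_{i+1} = (x_i − d_i)/5. The first 6 digits are (1, 0, 0, 2, 1, 1).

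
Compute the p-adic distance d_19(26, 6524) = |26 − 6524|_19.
d_19(26, 6524) = 1/361

Step 1 — x − y = 26 − 6524 = -6498. Step 2 — v_19(-6498) = 2 (factor: -6498 = −(19^2 · 18); the sign does not affect v_p). Step 3 — |x − y|_19 = 19^{-2} = 1/361.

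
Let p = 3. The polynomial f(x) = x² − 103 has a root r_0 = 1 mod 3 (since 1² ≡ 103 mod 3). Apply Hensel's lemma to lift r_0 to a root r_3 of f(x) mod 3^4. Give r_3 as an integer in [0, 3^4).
r_3 = 34 (mod 81)

Hensel's recurrence: r_{i+1} = r_i − f(r_i)·(f′(r_i))^{-1} mod 3^{i+2}, with f′(x) = 2x. Iterate:
  r_0 = 1 (mod 3)
  r_1 = 7 (mod 9)
  r_2 = 7 (mod 27)
  r_3 = 34 (mod 81)
Final: r_3 = 34, and one checks f(r_3) ≡ 0 mod 3^4.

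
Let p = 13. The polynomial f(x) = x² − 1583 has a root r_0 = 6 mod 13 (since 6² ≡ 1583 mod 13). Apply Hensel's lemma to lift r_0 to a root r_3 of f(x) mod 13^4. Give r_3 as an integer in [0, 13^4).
r_3 = 16373 (mod 28561)

Hensel's recurrence: r_{i+1} = r_i − f(r_i)·(f′(r_i))^{-1} mod 13^{i+2}, with f′(x) = 2x. Iterate:
  r_0 = 6 (mod 13)
  r_1 = 149 (mod 169)
  r_2 = 994 (mod 2197)
  r_3 = 16373 (mod 28561)
Final: r_3 = 16373, and one checks f(r_3) ≡ 0 mod 13^4.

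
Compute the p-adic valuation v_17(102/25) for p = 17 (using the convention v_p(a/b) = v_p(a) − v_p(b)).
v_17(102/25) = 1

Factor powers of 17 from the numerator and denominator of the reduced fraction: 102 = 17^1 · 6 and 25 = 17^0 · 25. Apply v_p(a/b) = v_p(a) − v_p(b): v_17(102/25) = 1 − 0 = 1.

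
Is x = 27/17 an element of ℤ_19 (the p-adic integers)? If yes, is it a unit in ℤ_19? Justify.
x ∈ ℤ_19^× (unit); v_19(x) = 0

ℤ_19 = {x ∈ ℚ_19 : v_19(x) ≥ 0} and ℤ_19^× = {x ∈ ℤ_19 : v_19(x) = 0}. Here v_19(27/17) = v_19(num) − v_19(den) = 0; compare against these criteria.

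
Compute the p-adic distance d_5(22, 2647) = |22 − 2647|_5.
d_5(22, 2647) = 1/125

Step 1 — x − y = 22 − 2647 = -2625. Step 2 — v_5(-2625) = 3 (factor: -2625 = −(5^3 · 21); the sign does not affect v_p). Step 3 — |x − y|_5 = 5^{-3} = 1/125.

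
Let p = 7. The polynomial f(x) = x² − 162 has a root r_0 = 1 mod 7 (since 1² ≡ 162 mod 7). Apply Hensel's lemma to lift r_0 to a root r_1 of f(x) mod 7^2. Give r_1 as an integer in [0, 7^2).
r_1 = 8 (mod 49)

Hensel's recurrence: r_{i+1} = r_i − f(r_i)·(f′(r_i))^{-1} mod 7^{i+2}, with f′(x) = 2x. Iterate:
  r_0 = 1 (mod 7)
  r_1 = 8 (mod 49)
Final: r_1 = 8, and one checks f(r_1) ≡ 0 mod 7^2.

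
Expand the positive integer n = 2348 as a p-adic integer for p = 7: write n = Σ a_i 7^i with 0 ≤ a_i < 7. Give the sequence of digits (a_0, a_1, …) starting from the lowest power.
(a_0, a_1, …) = (3, 6, 5, 6)

Repeated division by 7 gives the digits low-to-high: 2348 = 3 + 6·7^1 + 5·7^2 + 6·7^3. Digit sequence: (3, 6, 5, 6).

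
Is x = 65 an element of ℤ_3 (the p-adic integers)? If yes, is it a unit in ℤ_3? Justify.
x ∈ ℤ_3^× (unit); v_3(x) = 0

ℤ_3 = {x ∈ ℚ_3 : v_3(x) ≥ 0} and ℤ_3^× = {x ∈ ℤ_3 : v_3(x) = 0}. Here v_3(65) = v_3(num) − v_3(den) = 0; compare against these criteria.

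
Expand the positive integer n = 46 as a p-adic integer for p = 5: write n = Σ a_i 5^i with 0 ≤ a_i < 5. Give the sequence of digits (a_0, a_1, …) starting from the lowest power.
(a_0, a_1, …) = (1, 4, 1)

Repeated division by 5 gives the digits low-to-high: 46 = 1 + 4·5^1 + 1·5^2. Digit sequence: (1, 4, 1).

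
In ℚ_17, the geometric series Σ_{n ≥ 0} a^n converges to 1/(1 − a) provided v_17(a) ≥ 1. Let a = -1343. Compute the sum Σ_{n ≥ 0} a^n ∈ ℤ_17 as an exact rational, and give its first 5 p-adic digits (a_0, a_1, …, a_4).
Σ a^n = 1/(1 − a) = 1/1344;  first 5 digits = (1, 6, 14, 4, 8)

v_17(a) = 1 ≥ 1, so the series converges in ℤ_17 to 1/(1 − a) = 1/(1 − (-1343)) = 1/1344. Expand this rational in ℤ_17: compute digits iteratively via d_i = x_i mod 17, x_{i+1} = (x_i − d_i)/17. The first 5 digits are (1, 6, 14, 4, 8).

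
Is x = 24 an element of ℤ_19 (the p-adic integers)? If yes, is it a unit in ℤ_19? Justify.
x ∈ ℤ_19^× (unit); v_19(x) = 0

ℤ_19 = {x ∈ ℚ_19 : v_19(x) ≥ 0} and ℤ_19^× = {x ∈ ℤ_19 : v_19(x) = 0}. Here v_19(24) = v_19(num) − v_19(den) = 0; compare against these criteria.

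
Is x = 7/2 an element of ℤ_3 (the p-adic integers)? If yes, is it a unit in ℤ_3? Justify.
x ∈ ℤ_3^× (unit); v_3(x) = 0

ℤ_3 = {x ∈ ℚ_3 : v_3(x) ≥ 0} and ℤ_3^× = {x ∈ ℤ_3 : v_3(x) = 0}. Here v_3(7/2) = v_3(num) − v_3(den) = 0; compare against these criteria.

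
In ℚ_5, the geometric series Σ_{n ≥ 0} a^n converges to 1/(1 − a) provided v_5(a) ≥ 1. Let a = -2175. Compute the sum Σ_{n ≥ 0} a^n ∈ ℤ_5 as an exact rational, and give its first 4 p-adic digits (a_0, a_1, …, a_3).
Σ a^n = 1/(1 − a) = 1/2176;  first 4 digits = (1, 0, 3, 2)

v_5(a) = 2 ≥ 1, so the series converges in ℤ_5 to 1/(1 − a) = 1/(1 − (-2175)) = 1/2176. Expand this rational in ℤ_5: compute digits iteratively via d_i = x_i mod 5, x_{i+1} = (x_i − d_i)/5. The first 4 digits are (1, 0, 3, 2).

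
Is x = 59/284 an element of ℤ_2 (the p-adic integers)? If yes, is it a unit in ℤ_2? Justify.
x ∉ ℤ_2 (v_2(x) = -2 < 0)

ℤ_2 = {x ∈ ℚ_2 : v_2(x) ≥ 0} and ℤ_2^× = {x ∈ ℤ_2 : v_2(x) = 0}. Here v_2(59/284) = v_2(num) − v_2(den) = -2; compare against these criteria.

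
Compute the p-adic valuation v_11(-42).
v_11(-42) = 0

v_11(n) is the largest exponent k such that 11^k divides n. Factor out: -42 = -11^0 · 42. (Sign doesn't affect v_p.) So v_11(-42) = 0.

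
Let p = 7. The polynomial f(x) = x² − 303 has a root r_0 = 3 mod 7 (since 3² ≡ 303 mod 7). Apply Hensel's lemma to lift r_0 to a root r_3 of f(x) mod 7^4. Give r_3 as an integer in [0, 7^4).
r_3 = 52 (mod 2401)

Hensel's recurrence: r_{i+1} = r_i − f(r_i)·(f′(r_i))^{-1} mod 7^{i+2}, with f′(x) = 2x. Iterate:
  r_0 = 3 (mod 7)
  r_1 = 3 (mod 49)
  r_2 = 52 (mod 343)
  r_3 = 52 (mod 2401)
Final: r_3 = 52, and one checks f(r_3) ≡ 0 mod 7^4.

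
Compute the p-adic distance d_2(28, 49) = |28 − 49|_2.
d_2(28, 49) = 1

Step 1 — x − y = 28 − 49 = -21. Step 2 — v_2(-21) = 0 (factor: -21 = −(2^0 · 21); the sign does not affect v_p). Step 3 — |x − y|_2 = 2^{0} = 1.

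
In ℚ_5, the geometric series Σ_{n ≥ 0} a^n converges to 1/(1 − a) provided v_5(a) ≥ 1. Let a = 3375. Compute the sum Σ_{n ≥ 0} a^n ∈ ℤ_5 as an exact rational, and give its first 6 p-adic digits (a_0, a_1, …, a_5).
Σ a^n = 1/(1 − a) = -1/3374;  first 6 digits = (1, 0, 0, 2, 0, 1)

v_5(a) = 3 ≥ 1, so the series converges in ℤ_5 to 1/(1 − a) = 1/(1 − 3375) = -1/3374. Expand this rational in ℤ_5: compute digits iteratively via d_i = x_i mod 5, x_{i+1} = (x_i − d_i)/5. The first 6 digits are (1, 0, 0, 2, 0, 1).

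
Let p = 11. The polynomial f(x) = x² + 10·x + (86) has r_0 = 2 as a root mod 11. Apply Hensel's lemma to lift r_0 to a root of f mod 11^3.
r_2 = 46 (mod 1331)

Hensel: r_{i+1} = r_i − f(r_i)·(f′(r_i))^{-1} mod 11^{i+2}, f′(x) = 2x + 10. Iterate:
  r_0 = 2 (mod 11)
  r_1 = 46 (mod 121)
  r_2 = 46 (mod 1331)
Final: r = 46 satisfies f(r) ≡ 0 mod 11^3.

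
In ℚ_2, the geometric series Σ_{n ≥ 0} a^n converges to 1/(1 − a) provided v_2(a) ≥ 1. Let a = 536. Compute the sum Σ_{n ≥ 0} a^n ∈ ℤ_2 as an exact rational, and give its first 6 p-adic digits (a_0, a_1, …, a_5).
Σ a^n = 1/(1 − a) = -1/535;  first 6 digits = (1, 0, 0, 1, 1, 0)

v_2(a) = 3 ≥ 1, so the series converges in ℤ_2 to 1/(1 − a) = 1/(1 − 536) = -1/535. Expand this rational in ℤ_2: compute digits iteratively via d_i = x_i mod 2, x_{i+1} = (x_i − d_i)/2. The first 6 digits are (1, 0, 0, 1, 1, 0).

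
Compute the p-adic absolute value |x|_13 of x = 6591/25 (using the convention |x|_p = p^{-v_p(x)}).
|6591/25|_13 = 1/2197

Step 1 — compute v_13(x) by factoring powers of 13 out of the numerator and denominator: v_13(6591/25) = 3. Step 2 — apply |x|_p = p^{-v_p(x)} = 13^{-3} = 1/2197.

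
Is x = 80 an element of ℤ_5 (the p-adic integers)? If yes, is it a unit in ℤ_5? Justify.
x ∈ ℤ_5 but not a unit; v_5(x) = 1 > 0

ℤ_5 = {x ∈ ℚ_5 : v_5(x) ≥ 0} and ℤ_5^× = {x ∈ ℤ_5 : v_5(x) = 0}. Here v_5(80) = v_5(num) − v_5(den) = 1; compare against these criteria.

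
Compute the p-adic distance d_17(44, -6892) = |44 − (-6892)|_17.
d_17(44, -6892) = 1/289

Step 1 — x − y = 44 − (-6892) = 6936. Step 2 — v_17(6936) = 2 (factor: 6936 = (17^2 · 24); the sign does not affect v_p). Step 3 — |x − y|_17 = 17^{-2} = 1/289.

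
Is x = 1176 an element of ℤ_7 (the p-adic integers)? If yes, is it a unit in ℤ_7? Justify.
x ∈ ℤ_7 but not a unit; v_7(x) = 2 > 0

ℤ_7 = {x ∈ ℚ_7 : v_7(x) ≥ 0} and ℤ_7^× = {x ∈ ℤ_7 : v_7(x) = 0}. Here v_7(1176) = v_7(num) − v_7(den) = 2; compare against these criteria.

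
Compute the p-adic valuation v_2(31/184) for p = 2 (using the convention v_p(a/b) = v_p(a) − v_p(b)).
v_2(31/184) = -3

Factor powers of 2 from the numerator and denominator of the reduced fraction: 31 = 2^0 · 31 and 184 = 2^3 · 23. Apply v_p(a/b) = v_p(a) − v_p(b): v_2(31/184) = 0 − 3 = -3.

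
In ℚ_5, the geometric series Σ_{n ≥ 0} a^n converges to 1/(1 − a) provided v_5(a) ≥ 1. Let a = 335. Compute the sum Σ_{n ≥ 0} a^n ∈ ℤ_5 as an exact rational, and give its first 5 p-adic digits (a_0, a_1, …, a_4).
Σ a^n = 1/(1 − a) = -1/334;  first 5 digits = (1, 2, 2, 3, 3)

v_5(a) = 1 ≥ 1, so the series converges in ℤ_5 to 1/(1 − a) = 1/(1 − 335) = -1/334. Expand this rational in ℤ_5: compute digits iteratively via d_i = x_i mod 5, x_{i+1} = (x_i − d_i)/5. The first 5 digits are (1, 2, 2, 3, 3).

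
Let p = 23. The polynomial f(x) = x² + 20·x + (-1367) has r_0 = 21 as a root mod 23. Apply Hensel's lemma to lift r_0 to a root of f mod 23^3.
r_2 = 9773 (mod 12167)

Hensel: r_{i+1} = r_i − f(r_i)·(f′(r_i))^{-1} mod 23^{i+2}, f′(x) = 2x + 20. Iterate:
  r_0 = 21 (mod 23)
  r_1 = 251 (mod 529)
  r_2 = 9773 (mod 12167)
Final: r = 9773 satisfies f(r) ≡ 0 mod 23^3.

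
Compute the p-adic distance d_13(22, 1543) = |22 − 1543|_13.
d_13(22, 1543) = 1/169

Step 1 — x − y = 22 − 1543 = -1521. Step 2 — v_13(-1521) = 2 (factor: -1521 = −(13^2 · 9); the sign does not affect v_p). Step 3 — |x − y|_13 = 13^{-2} = 1/169.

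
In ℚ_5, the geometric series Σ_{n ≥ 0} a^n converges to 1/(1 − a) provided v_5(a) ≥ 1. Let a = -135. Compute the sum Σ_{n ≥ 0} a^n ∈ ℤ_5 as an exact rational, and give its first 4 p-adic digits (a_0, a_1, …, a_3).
Σ a^n = 1/(1 − a) = 1/136;  first 4 digits = (1, 3, 3, 1)

v_5(a) = 1 ≥ 1, so the series converges in ℤ_5 to 1/(1 − a) = 1/(1 − (-135)) = 1/136. Expand this rational in ℤ_5: compute digits iteratively via d_i = x_i mod 5, x_{i+1} = (x_i − d_i)/5. The first 4 digits are (1, 3, 3, 1).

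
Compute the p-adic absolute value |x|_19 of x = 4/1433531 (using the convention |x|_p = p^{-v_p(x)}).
|4/1433531|_19 = 130321

Step 1 — compute v_19(x) by factoring powers of 19 out of the numerator and denominator: v_19(4/1433531) = -4. Step 2 — apply |x|_p = p^{-v_p(x)} = 19^{4} = 130321.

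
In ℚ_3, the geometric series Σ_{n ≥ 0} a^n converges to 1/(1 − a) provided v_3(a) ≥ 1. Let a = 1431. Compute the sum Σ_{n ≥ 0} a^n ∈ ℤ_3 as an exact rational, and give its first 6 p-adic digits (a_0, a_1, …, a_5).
Σ a^n = 1/(1 − a) = -1/1430;  first 6 digits = (1, 0, 0, 2, 2, 2)

v_3(a) = 3 ≥ 1, so the series converges in ℤ_3 to 1/(1 − a) = 1/(1 − 1431) = -1/1430. Expand this rational in ℤ_3: compute digits iteratively via d_i = x_i mod 3, x_{i+1} = (x_i − d_i)/3. The first 6 digits are (1, 0, 0, 2, 2, 2).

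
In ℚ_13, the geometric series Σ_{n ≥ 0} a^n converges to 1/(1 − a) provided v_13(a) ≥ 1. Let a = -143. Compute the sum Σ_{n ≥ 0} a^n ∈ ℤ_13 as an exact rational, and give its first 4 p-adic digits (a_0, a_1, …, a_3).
Σ a^n = 1/(1 − a) = 1/144;  first 4 digits = (1, 2, 3, 4)

v_13(a) = 1 ≥ 1, so the series converges in ℤ_13 to 1/(1 − a) = 1/(1 − (-143)) = 1/144. Expand this rational in ℤ_13: compute digits iteratively via d_i = x_i mod 13, x_{i+1} = (x_i − d_i)/13. The first 4 digits are (1, 2, 3, 4).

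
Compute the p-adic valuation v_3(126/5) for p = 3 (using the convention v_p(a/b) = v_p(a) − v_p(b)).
v_3(126/5) = 2

Factor powers of 3 from the numerator and denominator of the reduced fraction: 126 = 3^2 · 14 and 5 = 3^0 · 5. Apply v_p(a/b) = v_p(a) − v_p(b): v_3(126/5) = 2 − 0 = 2.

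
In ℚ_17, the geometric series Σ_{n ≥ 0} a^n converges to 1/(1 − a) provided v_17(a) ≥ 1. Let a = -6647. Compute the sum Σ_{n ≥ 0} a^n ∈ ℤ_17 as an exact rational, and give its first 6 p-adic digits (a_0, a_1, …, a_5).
Σ a^n = 1/(1 − a) = 1/6648;  first 6 digits = (1, 0, 11, 15, 1, 14)

v_17(a) = 2 ≥ 1, so the series converges in ℤ_17 to 1/(1 − a) = 1/(1 − (-6647)) = 1/6648. Expand this rational in ℤ_17: compute digits iteratively via d_i = x_i mod 17, x_{i+1} = (x_i − d_i)/17. The first 6 digits are (1, 0, 11, 15, 1, 14).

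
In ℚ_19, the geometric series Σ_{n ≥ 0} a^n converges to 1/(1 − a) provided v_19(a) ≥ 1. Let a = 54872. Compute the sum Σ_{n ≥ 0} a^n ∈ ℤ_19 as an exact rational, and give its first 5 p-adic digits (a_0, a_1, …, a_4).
Σ a^n = 1/(1 − a) = -1/54871;  first 5 digits = (1, 0, 0, 8, 0)

v_19(a) = 3 ≥ 1, so the series converges in ℤ_19 to 1/(1 − a) = 1/(1 − 54872) = -1/54871. Expand this rational in ℤ_19: compute digits iteratively via d_i = x_i mod 19, x_{i+1} = (x_i − d_i)/19. The first 5 digits are (1, 0, 0, 8, 0).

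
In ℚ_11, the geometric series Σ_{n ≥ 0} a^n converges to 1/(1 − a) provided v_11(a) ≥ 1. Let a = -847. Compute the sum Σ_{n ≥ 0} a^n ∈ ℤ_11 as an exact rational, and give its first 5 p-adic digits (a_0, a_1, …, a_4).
Σ a^n = 1/(1 − a) = 1/848;  first 5 digits = (1, 0, 4, 10, 4)

v_11(a) = 2 ≥ 1, so the series converges in ℤ_11 to 1/(1 − a) = 1/(1 − (-847)) = 1/848. Expand this rational in ℤ_11: compute digits iteratively via d_i = x_i mod 11, x_{i+1} = (x_i − d_i)/11. The first 5 digits are (1, 0, 4, 10, 4).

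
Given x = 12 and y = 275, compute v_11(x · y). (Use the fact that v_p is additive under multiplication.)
v_11(3300) = 1

v_p(x) = 0 (factor: 12 = 11^0 · 12); v_p(y) = 1 (factor: 275 = 11^1 · 25). Additivity: v_p(xy) = v_p(x) + v_p(y) = 0 + 1 = 1. (Direct check: xy = 3300 = 11^1 · (300).)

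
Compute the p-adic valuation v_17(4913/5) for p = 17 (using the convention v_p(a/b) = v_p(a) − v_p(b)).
v_17(4913/5) = 3

Factor powers of 17 from the numerator and denominator of the reduced fraction: 4913 = 17^3 · 1 and 5 = 17^0 · 5. Apply v_p(a/b) = v_p(a) − v_p(b): v_17(4913/5) = 3 − 0 = 3.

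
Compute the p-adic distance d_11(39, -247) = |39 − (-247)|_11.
d_11(39, -247) = 1/11

Step 1 — x − y = 39 − (-247) = 286. Step 2 — v_11(286) = 1 (factor: 286 = (11^1 · 26); the sign does not affect v_p). Step 3 — |x − y|_11 = 11^{-1} = 1/11.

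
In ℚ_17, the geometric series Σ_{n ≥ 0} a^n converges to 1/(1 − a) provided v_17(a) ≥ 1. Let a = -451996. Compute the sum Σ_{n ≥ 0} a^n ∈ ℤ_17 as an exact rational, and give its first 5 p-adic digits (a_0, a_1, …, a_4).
Σ a^n = 1/(1 − a) = 1/451997;  first 5 digits = (1, 0, 0, 10, 11)

v_17(a) = 3 ≥ 1, so the series converges in ℤ_17 to 1/(1 − a) = 1/(1 − (-451996)) = 1/451997. Expand this rational in ℤ_17: compute digits iteratively via d_i = x_i mod 17, x_{i+1} = (x_i − d_i)/17. The first 5 digits are (1, 0, 0, 10, 11).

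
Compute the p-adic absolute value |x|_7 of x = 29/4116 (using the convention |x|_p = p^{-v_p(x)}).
|29/4116|_7 = 343

Step 1 — compute v_7(x) by factoring powers of 7 out of the numerator and denominator: v_7(29/4116) = -3. Step 2 — apply |x|_p = p^{-v_p(x)} = 7^{3} = 343.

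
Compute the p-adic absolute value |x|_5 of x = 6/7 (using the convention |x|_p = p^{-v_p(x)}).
|6/7|_5 = 1

Step 1 — compute v_5(x) by factoring powers of 5 out of the numerator and denominator: v_5(6/7) = 0. Step 2 — apply |x|_p = p^{-v_p(x)} = 5^{0} = 1.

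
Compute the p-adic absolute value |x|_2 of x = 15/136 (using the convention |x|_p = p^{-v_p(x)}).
|15/136|_2 = 8

Step 1 — compute v_2(x) by factoring powers of 2 out of the numerator and denominator: v_2(15/136) = -3. Step 2 — apply |x|_p = p^{-v_p(x)} = 2^{3} = 8.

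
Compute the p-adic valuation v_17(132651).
v_17(132651) = 3

v_17(n) is the largest exponent k such that 17^k divides n. Factor out: 132651 = 17^3 · 27. (Sign doesn't affect v_p.) So v_17(132651) = 3.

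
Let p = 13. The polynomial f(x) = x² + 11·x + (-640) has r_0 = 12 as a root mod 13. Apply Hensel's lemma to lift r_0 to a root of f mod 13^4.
r_3 = 23074 (mod 28561)

Hensel: r_{i+1} = r_i − f(r_i)·(f′(r_i))^{-1} mod 13^{i+2}, f′(x) = 2x + 11. Iterate:
  r_0 = 12 (mod 13)
  r_1 = 90 (mod 169)
  r_2 = 1104 (mod 2197)
  r_3 = 23074 (mod 28561)
Final: r = 23074 satisfies f(r) ≡ 0 mod 13^4.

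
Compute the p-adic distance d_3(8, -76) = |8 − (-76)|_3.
d_3(8, -76) = 1/3

Step 1 — x − y = 8 − (-76) = 84. Step 2 — v_3(84) = 1 (factor: 84 = (3^1 · 28); the sign does not affect v_p). Step 3 — |x − y|_3 = 3^{-1} = 1/3.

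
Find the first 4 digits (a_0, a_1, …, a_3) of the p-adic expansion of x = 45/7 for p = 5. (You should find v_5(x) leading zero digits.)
(a_0, …, a_3) = (0, 2, 2, 1)

v_5(45/7) = 1, so a_0 = ... = a_0 = 0. Factor out: x = 5^1 · u with u = 9/7 a unit in ℤ_5. Expand u iteratively via a_{v+i} = u_i mod 5, u_{i+1} = (u_i − a_{v+i})/5:
  u_0 = 9/7;  a_1 = 2;  u_1 = (u_0 − 2)/5 = -1/7
  u_1 = -1/7;  a_2 = 2;  u_2 = (u_1 − 2)/5 = -3/7
  u_2 = -3/7;  a_3 = 1;  u_3 = (u_2 − 1)/5 = -2/7
Digits: (0, 2, 2, 1).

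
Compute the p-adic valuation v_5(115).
v_5(115) = 1

v_5(n) is the largest exponent k such that 5^k divides n. Factor out: 115 = 5^1 · 23. (Sign doesn't affect v_p.) So v_5(115) = 1.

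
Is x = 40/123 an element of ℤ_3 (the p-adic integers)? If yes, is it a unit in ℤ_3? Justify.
x ∉ ℤ_3 (v_3(x) = -1 < 0)

ℤ_3 = {x ∈ ℚ_3 : v_3(x) ≥ 0} and ℤ_3^× = {x ∈ ℤ_3 : v_3(x) = 0}. Here v_3(40/123) = v_3(num) − v_3(den) = -1; compare against these criteria.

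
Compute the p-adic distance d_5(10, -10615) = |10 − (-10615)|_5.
d_5(10, -10615) = 1/625

Step 1 — x − y = 10 − (-10615) = 10625. Step 2 — v_5(10625) = 4 (factor: 10625 = (5^4 · 17); the sign does not affect v_p). Step 3 — |x − y|_5 = 5^{-4} = 1/625.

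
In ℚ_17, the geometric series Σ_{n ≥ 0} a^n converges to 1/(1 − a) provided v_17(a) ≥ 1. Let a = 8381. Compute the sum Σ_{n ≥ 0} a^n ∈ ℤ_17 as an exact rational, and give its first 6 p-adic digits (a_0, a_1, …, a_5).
Σ a^n = 1/(1 − a) = -1/8380;  first 6 digits = (1, 0, 12, 1, 8, 15)

v_17(a) = 2 ≥ 1, so the series converges in ℤ_17 to 1/(1 − a) = 1/(1 − 8381) = -1/8380. Expand this rational in ℤ_17: compute digits iteratively via d_i = x_i mod 17, x_{i+1} = (x_i − d_i)/17. The first 6 digits are (1, 0, 12, 1, 8, 15).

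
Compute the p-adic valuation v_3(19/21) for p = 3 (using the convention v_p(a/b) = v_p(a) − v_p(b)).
v_3(19/21) = -1

Factor powers of 3 from the numerator and denominator of the reduced fraction: 19 = 3^0 · 19 and 21 = 3^1 · 7. Apply v_p(a/b) = v_p(a) − v_p(b): v_3(19/21) = 0 − 1 = -1.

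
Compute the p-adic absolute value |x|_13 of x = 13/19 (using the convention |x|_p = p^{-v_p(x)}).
|13/19|_13 = 1/13

Step 1 — compute v_13(x) by factoring powers of 13 out of the numerator and denominator: v_13(13/19) = 1. Step 2 — apply |x|_p = p^{-v_p(x)} = 13^{-1} = 1/13.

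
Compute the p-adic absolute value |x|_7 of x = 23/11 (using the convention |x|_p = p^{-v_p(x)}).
|23/11|_7 = 1

Step 1 — compute v_7(x) by factoring powers of 7 out of the numerator and denominator: v_7(23/11) = 0. Step 2 — apply |x|_p = p^{-v_p(x)} = 7^{0} = 1.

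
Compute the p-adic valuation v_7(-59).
v_7(-59) = 0

v_7(n) is the largest exponent k such that 7^k divides n. Factor out: -59 = -7^0 · 59. (Sign doesn't affect v_p.) So v_7(-59) = 0.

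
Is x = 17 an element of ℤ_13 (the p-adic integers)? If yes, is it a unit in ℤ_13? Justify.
x ∈ ℤ_13^× (unit); v_13(x) = 0

ℤ_13 = {x ∈ ℚ_13 : v_13(x) ≥ 0} and ℤ_13^× = {x ∈ ℤ_13 : v_13(x) = 0}. Here v_13(17) = v_13(num) − v_13(den) = 0; compare against these criteria.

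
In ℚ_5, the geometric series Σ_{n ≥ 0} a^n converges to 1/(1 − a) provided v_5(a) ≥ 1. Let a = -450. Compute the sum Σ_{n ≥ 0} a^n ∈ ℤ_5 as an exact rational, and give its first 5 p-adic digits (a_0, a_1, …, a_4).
Σ a^n = 1/(1 − a) = 1/451;  first 5 digits = (1, 0, 2, 1, 3)

v_5(a) = 2 ≥ 1, so the series converges in ℤ_5 to 1/(1 − a) = 1/(1 − (-450)) = 1/451. Expand this rational in ℤ_5: compute digits iteratively via d_i = x_i mod 5, x_{i+1} = (x_i − d_i)/5. The first 5 digits are (1, 0, 2, 1, 3).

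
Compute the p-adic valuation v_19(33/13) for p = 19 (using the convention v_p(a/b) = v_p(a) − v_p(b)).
v_19(33/13) = 0

Factor powers of 19 from the numerator and denominator of the reduced fraction: 33 = 19^0 · 33 and 13 = 19^0 · 13. Apply v_p(a/b) = v_p(a) − v_p(b): v_19(33/13) = 0 − 0 = 0.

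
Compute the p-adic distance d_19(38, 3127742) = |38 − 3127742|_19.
d_19(38, 3127742) = 1/130321

Step 1 — x − y = 38 − 3127742 = -3127704. Step 2 — v_19(-3127704) = 4 (factor: -3127704 = −(19^4 · 24); the sign does not affect v_p). Step 3 — |x − y|_19 = 19^{-4} = 1/130321.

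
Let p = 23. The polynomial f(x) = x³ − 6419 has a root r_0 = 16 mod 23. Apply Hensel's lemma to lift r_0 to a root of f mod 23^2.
r_1 = 39 (mod 529)

Hensel: r_{i+1} = r_i − f(r_i)/f′(r_i) mod 23^{i+2}, where f′(x) = 3x². Iterate:
  r_0 = 16 (mod 23)
  r_1 = 39 (mod 529)
Final: r = 39 with f(r) ≡ 0 mod 23^2.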